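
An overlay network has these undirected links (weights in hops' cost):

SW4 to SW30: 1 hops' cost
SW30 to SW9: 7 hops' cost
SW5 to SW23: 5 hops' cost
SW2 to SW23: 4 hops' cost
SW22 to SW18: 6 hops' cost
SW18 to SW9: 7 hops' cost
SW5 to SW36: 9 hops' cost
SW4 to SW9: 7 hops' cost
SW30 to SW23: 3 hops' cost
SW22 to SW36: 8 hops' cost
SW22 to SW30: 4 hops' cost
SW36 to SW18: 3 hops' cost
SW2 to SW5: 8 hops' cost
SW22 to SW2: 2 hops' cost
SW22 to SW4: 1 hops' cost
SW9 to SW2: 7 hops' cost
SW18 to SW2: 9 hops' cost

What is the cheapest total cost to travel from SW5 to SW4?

9 hops' cost

Running Dijkstra from SW5:
SW5: 0
SW23: 5  (via SW5)
SW2: 8  (via SW5)
SW30: 8  (via SW23)
SW4: 9  (via SW30)
Shortest route: SW5–SW23–SW30–SW4 = 9 hops' cost.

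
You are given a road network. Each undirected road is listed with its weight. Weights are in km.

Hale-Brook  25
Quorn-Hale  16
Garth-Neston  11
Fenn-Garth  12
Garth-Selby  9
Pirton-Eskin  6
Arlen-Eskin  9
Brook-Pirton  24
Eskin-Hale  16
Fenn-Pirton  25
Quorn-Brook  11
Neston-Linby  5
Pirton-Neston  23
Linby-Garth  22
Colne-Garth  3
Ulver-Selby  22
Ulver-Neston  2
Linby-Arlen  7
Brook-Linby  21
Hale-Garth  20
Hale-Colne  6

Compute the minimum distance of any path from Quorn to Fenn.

Compare a few routes:
Quorn → Brook → Pirton → Fenn: 11+24+25 = 60
Quorn → Brook → Hale → Colne → Garth → Fenn: 11+25+6+3+12 = 57
Quorn → Hale → Garth → Fenn: 16+20+12 = 48
Quorn → Hale → Colne → Garth → Fenn: 16+6+3+12 = 37
The minimum is 37 km via Quorn → Hale → Colne → Garth → Fenn.

37 km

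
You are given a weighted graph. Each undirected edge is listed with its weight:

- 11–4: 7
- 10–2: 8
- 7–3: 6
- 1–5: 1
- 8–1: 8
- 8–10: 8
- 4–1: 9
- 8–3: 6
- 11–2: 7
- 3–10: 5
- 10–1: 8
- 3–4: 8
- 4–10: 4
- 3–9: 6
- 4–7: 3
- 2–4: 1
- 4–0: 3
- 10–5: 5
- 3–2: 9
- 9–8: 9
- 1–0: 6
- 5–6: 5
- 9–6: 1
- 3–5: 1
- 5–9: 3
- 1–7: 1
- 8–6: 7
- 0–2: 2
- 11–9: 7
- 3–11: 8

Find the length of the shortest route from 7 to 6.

Enumerating some paths:
7 → 1 → 5 → 9 → 6: 1+1+3+1 = 6
7 → 1 → 5 → 6: 1+1+5 = 7
Cheapest is 7 → 1 → 5 → 9 → 6 at 6.

6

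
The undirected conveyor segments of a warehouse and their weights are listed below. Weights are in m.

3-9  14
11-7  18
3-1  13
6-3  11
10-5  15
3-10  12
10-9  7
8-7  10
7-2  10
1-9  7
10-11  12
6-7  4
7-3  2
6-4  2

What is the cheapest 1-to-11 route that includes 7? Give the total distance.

Best 1 to 7: 1 → 3 → 7 costing 15
Shortest 7→11: 7 → 11 = 18
Total via 7: 15 + 18 = 33 m.

33 m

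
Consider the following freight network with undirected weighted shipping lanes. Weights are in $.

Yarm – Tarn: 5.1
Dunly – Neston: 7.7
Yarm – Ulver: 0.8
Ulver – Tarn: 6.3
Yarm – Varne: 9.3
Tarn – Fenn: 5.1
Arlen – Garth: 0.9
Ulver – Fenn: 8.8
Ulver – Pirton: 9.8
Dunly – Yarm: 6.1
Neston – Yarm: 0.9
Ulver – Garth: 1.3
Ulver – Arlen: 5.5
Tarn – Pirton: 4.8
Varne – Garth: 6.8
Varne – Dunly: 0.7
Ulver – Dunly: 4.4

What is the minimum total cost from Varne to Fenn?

$13.9

Enumerating some paths:
Varne - Dunly - Ulver - Tarn - Fenn: 0.7+4.4+6.3+5.1 = 16.5
Varne - Dunly - Ulver - Yarm - Tarn - Fenn: 0.7+4.4+0.8+5.1+5.1 = 16.1
Varne - Dunly - Ulver - Fenn: 0.7+4.4+8.8 = 13.9
Varne - Dunly - Yarm - Ulver - Fenn: 0.7+6.1+0.8+8.8 = 16.4
Cheapest is Varne - Dunly - Ulver - Fenn at $13.9.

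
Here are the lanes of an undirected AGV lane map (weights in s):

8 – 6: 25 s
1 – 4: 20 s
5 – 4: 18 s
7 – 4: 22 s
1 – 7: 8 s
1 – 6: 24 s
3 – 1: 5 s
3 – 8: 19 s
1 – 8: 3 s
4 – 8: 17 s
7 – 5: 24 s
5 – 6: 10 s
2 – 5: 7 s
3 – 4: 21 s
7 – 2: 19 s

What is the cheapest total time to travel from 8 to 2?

Compare a few routes:
8 → 1 → 7 → 5 → 2: 3+8+24+7 = 42
8 → 1 → 7 → 2: 3+8+19 = 30
8 → 6 → 5 → 2: 25+10+7 = 42
8 → 4 → 5 → 2: 17+18+7 = 42
The minimum is 30 s via 8 → 1 → 7 → 2.

30 s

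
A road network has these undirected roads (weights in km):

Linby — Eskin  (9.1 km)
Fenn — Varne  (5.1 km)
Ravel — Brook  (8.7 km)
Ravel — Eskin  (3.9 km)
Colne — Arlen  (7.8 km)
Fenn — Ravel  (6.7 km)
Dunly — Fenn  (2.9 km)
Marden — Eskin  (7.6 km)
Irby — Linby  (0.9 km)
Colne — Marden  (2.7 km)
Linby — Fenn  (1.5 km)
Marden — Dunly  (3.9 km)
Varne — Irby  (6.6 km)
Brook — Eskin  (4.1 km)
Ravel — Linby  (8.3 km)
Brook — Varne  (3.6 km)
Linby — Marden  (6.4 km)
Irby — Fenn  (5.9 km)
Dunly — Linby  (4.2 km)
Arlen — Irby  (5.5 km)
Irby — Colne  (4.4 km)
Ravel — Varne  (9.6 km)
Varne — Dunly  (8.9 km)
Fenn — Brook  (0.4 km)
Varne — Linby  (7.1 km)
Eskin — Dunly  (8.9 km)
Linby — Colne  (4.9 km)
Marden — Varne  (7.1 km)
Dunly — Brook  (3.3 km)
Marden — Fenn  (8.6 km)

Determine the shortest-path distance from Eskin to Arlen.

Compare a few routes:
Eskin - Brook - Fenn - Irby - Arlen: 4.1+0.4+5.9+5.5 = 15.9
Eskin - Linby - Irby - Arlen: 9.1+0.9+5.5 = 15.5
Eskin - Brook - Fenn - Linby - Irby - Arlen: 4.1+0.4+1.5+0.9+5.5 = 12.4
Eskin - Brook - Fenn - Dunly - Linby - Irby - Arlen: 4.1+0.4+2.9+4.2+0.9+5.5 = 18
The minimum is 12.4 km via Eskin - Brook - Fenn - Linby - Irby - Arlen.

12.4 km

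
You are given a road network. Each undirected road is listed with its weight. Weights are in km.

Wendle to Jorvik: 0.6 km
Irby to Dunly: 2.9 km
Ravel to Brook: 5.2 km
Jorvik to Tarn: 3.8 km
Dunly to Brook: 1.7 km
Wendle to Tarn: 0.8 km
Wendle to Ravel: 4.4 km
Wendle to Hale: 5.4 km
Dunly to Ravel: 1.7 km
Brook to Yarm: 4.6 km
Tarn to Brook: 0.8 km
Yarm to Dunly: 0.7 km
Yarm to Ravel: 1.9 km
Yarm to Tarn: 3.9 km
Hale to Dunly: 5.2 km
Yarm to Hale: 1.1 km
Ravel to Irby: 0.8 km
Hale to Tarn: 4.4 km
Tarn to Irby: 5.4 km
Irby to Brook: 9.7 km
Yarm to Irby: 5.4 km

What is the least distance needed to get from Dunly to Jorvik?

3.9 km

Compare a few routes:
Dunly–Brook–Tarn–Jorvik: 1.7+0.8+3.8 = 6.3
Dunly–Brook–Tarn–Wendle–Jorvik: 1.7+0.8+0.8+0.6 = 3.9
Dunly–Yarm–Tarn–Wendle–Jorvik: 0.7+3.9+0.8+0.6 = 6
Dunly–Ravel–Wendle–Jorvik: 1.7+4.4+0.6 = 6.7
Cheapest is Dunly–Brook–Tarn–Wendle–Jorvik at 3.9 km.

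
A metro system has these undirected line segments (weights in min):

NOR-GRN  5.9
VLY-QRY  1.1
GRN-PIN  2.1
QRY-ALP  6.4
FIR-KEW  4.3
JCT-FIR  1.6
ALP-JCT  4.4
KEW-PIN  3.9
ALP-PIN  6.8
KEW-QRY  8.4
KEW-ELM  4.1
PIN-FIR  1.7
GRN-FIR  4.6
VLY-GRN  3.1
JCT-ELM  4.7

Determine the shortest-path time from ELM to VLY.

Shortest distances from ELM:
ELM: 0
KEW: 4.1  (via ELM)
JCT: 4.7  (via ELM)
FIR: 6.3  (via JCT)
PIN: 8  (via KEW)
ALP: 9.1  (via JCT)
GRN: 10.1  (via PIN)
QRY: 12.5  (via KEW)
VLY: 13.2  (via GRN)
Shortest route: ELM → KEW → PIN → GRN → VLY = 13.2 min.

13.2 min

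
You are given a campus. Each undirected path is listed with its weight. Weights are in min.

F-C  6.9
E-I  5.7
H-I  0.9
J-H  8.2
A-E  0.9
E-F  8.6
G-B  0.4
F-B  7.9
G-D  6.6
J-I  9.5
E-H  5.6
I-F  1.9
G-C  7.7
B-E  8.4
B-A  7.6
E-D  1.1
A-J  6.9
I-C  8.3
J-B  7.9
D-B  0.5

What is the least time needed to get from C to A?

Candidate routes:
C → F → I → E → A: 6.9+1.9+5.7+0.9 = 15.4
C → G → B → D → E → A: 7.7+0.4+0.5+1.1+0.9 = 10.6
C → I → E → A: 8.3+5.7+0.9 = 14.9
The minimum is 10.6 min via C → G → B → D → E → A.

10.6 min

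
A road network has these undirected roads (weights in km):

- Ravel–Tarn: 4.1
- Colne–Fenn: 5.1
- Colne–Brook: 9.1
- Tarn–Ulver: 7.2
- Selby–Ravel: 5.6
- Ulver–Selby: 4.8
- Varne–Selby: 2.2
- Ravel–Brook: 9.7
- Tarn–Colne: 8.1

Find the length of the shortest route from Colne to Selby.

17.8 km

Running Dijkstra from Colne:
Colne: 0
Fenn: 5.1  (via Colne)
Tarn: 8.1  (via Colne)
Brook: 9.1  (via Colne)
Ravel: 12.2  (via Tarn)
Ulver: 15.3  (via Tarn)
Selby: 17.8  (via Ravel)
Shortest route: Colne–Tarn–Ravel–Selby = 17.8 km.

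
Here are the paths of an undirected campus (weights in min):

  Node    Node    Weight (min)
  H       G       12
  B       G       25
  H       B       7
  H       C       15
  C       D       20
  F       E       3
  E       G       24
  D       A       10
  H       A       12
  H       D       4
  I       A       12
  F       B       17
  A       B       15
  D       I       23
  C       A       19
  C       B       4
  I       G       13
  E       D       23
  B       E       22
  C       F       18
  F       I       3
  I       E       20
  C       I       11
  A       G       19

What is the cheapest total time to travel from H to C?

11 min

Settle nodes by increasing distance from H:
H: 0
D: 4  (via H)
B: 7  (via H)
C: 11  (via B)
Shortest route: H → B → C = 11 min.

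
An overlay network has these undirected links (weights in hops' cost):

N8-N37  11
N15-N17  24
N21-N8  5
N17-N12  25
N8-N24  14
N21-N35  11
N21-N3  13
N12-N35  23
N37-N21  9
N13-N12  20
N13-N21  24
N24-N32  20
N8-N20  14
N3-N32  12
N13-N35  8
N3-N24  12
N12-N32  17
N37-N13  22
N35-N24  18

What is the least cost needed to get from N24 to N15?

Settle nodes by increasing distance from N24:
N24: 0
N3: 12  (via N24)
N8: 14  (via N24)
N35: 18  (via N24)
N21: 19  (via N8)
N32: 20  (via N24)
N37: 25  (via N8)
N13: 26  (via N35)
N20: 28  (via N8)
N12: 37  (via N32)
N17: 62  (via N12)
N15: 86  (via N17)
Shortest route: N24 → N32 → N12 → N17 → N15 = 86 hops' cost.

86 hops' cost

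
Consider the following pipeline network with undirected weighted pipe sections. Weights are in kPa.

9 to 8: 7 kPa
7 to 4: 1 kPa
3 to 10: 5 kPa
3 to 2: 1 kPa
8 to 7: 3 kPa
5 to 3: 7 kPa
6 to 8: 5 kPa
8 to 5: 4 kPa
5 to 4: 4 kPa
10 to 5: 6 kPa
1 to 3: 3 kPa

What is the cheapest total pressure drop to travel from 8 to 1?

Shortest distances from 8:
8: 0
7: 3  (via 8)
4: 4  (via 7)
5: 4  (via 8)
6: 5  (via 8)
9: 7  (via 8)
10: 10  (via 5)
3: 11  (via 5)
2: 12  (via 3)
1: 14  (via 3)
Shortest route: 8–5–3–1 = 14 kPa.

14 kPa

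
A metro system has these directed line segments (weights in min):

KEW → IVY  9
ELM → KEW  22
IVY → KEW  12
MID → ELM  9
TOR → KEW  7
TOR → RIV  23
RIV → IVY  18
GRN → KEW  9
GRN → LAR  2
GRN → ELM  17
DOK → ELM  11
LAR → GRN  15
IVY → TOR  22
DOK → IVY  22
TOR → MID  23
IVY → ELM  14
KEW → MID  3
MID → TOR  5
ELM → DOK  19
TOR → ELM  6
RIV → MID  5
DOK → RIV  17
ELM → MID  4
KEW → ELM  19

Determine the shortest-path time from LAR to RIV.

Compare a few routes:
LAR–GRN–KEW–MID–TOR–RIV: 15+9+3+5+23 = 55
LAR–GRN–ELM–MID–TOR–RIV: 15+17+4+5+23 = 64
LAR–GRN–ELM–DOK–RIV: 15+17+19+17 = 68
Cheapest is LAR–GRN–KEW–MID–TOR–RIV at 55 min.

55 min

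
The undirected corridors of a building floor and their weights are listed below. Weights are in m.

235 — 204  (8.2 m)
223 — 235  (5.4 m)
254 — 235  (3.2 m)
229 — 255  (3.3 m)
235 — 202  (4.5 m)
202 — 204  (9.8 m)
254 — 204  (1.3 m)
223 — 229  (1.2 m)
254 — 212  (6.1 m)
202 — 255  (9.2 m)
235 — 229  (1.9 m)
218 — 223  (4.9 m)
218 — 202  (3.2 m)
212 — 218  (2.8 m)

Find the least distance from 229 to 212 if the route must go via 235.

11.2 m

Shortest 229→235: 229 → 235 = 1.9
Shortest 235→212: 235 → 254 → 212 = 9.3
Total via 235: 1.9 + 9.3 = 11.2 m.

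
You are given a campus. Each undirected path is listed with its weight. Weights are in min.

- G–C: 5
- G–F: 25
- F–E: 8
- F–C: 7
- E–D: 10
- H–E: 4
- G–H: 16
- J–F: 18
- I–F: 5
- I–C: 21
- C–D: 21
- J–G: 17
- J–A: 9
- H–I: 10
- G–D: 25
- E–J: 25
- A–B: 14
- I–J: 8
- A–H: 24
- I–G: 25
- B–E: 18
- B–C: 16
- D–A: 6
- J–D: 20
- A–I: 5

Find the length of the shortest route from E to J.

21 min

Candidate routes:
E - H - I - J: 4+10+8 = 22
E - F - I - J: 8+5+8 = 21
The minimum is 21 min via E - F - I - J.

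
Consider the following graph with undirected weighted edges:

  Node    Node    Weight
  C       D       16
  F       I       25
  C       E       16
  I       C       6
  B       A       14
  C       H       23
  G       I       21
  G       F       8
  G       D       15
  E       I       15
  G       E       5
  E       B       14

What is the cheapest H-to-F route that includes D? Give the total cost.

Shortest H→D: H → C → D = 39
Best D to F: D → G → F costing 23
Total via D: 39 + 23 = 62.

62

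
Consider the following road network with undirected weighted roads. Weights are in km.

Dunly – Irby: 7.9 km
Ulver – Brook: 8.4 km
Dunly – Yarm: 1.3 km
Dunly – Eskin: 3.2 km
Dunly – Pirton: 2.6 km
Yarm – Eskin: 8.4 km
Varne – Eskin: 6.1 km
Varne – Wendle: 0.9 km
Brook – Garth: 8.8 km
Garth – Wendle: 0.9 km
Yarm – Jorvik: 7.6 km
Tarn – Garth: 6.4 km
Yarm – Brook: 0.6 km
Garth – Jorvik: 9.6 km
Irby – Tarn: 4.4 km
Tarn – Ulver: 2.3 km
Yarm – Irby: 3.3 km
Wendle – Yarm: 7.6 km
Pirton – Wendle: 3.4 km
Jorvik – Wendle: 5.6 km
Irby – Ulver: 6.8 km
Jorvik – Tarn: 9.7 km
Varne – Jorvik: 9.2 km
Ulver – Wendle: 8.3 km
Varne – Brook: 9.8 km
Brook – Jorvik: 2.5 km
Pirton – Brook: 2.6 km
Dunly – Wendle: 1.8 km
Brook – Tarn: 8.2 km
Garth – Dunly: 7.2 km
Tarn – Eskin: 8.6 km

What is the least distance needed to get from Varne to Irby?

7.3 km

Shortest distances from Varne:
Varne: 0
Wendle: 0.9  (via Varne)
Garth: 1.8  (via Wendle)
Dunly: 2.7  (via Wendle)
Yarm: 4  (via Dunly)
Pirton: 4.3  (via Wendle)
Brook: 4.6  (via Yarm)
Eskin: 5.9  (via Dunly)
Jorvik: 6.5  (via Wendle)
Irby: 7.3  (via Yarm)
Shortest route: Varne → Wendle → Dunly → Yarm → Irby = 7.3 km.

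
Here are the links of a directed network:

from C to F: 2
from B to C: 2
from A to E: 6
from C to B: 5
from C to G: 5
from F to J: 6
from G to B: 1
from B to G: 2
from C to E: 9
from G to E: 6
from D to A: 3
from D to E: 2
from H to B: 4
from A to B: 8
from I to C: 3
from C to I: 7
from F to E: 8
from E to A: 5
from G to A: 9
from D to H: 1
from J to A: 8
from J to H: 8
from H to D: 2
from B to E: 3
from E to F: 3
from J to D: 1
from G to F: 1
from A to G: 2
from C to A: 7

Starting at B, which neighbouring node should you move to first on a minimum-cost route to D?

G

Candidate routes:
B–C–F–J–D: 2+2+6+1 = 11
B–E–F–J–D: 3+3+6+1 = 13
B–G–F–J–D: 2+1+6+1 = 10
The minimum is 10 via B–G–F–J–D.
So from B the first move is to G.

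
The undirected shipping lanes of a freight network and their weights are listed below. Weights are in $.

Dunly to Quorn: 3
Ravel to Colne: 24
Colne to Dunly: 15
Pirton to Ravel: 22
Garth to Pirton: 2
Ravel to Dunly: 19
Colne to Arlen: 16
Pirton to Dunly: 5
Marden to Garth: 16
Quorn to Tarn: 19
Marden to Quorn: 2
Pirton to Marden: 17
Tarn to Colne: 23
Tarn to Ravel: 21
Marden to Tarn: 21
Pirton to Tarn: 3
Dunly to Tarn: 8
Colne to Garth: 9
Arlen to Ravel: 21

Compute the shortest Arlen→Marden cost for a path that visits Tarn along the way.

Shortest Arlen→Tarn: Arlen–Colne–Garth–Pirton–Tarn = 30
Best Tarn to Marden: Tarn–Dunly–Quorn–Marden costing 13
Total via Tarn: 30 + 13 = $43.

$43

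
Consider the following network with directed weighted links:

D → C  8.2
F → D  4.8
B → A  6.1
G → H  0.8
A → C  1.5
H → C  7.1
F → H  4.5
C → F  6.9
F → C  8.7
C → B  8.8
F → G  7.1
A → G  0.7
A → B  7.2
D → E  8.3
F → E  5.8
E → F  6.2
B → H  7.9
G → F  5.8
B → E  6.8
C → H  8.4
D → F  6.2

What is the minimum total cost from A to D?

11.3

Running Dijkstra from A:
A: 0
G: 0.7  (via A)
C: 1.5  (via A)
H: 1.5  (via G)
F: 6.5  (via G)
B: 7.2  (via A)
D: 11.3  (via F)
Shortest route: A → G → F → D = 11.3.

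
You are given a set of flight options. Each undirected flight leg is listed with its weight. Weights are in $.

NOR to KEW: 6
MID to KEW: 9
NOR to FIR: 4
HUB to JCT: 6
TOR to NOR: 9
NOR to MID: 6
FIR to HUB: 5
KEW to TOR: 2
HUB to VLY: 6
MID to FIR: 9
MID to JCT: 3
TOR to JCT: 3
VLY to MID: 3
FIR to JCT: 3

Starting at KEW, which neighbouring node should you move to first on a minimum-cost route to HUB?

TOR

Enumerating some paths:
KEW → TOR → JCT → FIR → HUB: 2+3+3+5 = 13
KEW → TOR → JCT → HUB: 2+3+6 = 11
Cheapest is KEW → TOR → JCT → HUB at $11.
So from KEW the first move is to TOR.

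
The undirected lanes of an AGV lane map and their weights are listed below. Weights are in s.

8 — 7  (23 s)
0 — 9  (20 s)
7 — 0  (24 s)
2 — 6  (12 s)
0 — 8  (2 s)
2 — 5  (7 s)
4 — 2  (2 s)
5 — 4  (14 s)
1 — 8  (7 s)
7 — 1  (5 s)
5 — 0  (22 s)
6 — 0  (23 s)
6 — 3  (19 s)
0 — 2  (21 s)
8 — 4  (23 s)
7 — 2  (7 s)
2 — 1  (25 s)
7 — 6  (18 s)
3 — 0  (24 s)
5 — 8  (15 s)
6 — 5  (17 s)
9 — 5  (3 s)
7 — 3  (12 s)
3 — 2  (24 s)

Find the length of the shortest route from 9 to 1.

22 s

Shortest distances from 9:
9: 0
5: 3  (via 9)
2: 10  (via 5)
4: 12  (via 2)
7: 17  (via 2)
8: 18  (via 5)
0: 20  (via 9)
6: 20  (via 5)
1: 22  (via 7)
Shortest route: 9 → 5 → 2 → 7 → 1 = 22 s.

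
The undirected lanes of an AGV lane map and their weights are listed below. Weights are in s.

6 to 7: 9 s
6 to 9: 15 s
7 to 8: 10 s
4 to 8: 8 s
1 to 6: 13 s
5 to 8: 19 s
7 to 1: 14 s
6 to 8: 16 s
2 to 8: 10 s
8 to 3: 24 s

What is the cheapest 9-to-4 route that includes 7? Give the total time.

42 s

Best 9 to 7: 9–6–7 costing 24
Shortest 7→4: 7–8–4 = 18
Total via 7: 24 + 18 = 42 s.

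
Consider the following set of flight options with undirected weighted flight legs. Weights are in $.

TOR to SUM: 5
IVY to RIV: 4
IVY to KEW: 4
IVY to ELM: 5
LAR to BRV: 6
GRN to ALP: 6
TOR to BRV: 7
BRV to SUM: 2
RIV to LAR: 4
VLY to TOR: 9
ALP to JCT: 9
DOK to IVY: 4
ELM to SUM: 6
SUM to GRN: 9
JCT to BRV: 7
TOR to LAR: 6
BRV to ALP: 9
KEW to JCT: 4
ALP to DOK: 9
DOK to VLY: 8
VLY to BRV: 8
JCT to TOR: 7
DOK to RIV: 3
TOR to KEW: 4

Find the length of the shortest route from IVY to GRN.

Settle nodes by increasing distance from IVY:
IVY: 0
RIV: 4  (via IVY)
DOK: 4  (via IVY)
KEW: 4  (via IVY)
ELM: 5  (via IVY)
TOR: 8  (via KEW)
JCT: 8  (via KEW)
LAR: 8  (via RIV)
SUM: 11  (via ELM)
VLY: 12  (via DOK)
BRV: 13  (via SUM)
ALP: 13  (via DOK)
GRN: 19  (via ALP)
Shortest route: IVY–DOK–ALP–GRN = $19.

$19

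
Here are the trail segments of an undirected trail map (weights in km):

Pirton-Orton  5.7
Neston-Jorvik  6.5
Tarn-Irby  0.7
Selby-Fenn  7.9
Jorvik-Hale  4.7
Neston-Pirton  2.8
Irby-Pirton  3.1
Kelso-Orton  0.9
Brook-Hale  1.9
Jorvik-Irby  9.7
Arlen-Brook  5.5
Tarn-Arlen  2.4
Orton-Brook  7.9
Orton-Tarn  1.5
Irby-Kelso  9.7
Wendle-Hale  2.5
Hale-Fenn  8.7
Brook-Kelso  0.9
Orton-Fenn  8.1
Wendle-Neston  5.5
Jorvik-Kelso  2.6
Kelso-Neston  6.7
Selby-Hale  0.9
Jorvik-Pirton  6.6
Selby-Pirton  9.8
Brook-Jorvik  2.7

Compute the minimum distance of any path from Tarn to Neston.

6.6 km

Candidate routes:
Tarn → Orton → Kelso → Neston: 1.5+0.9+6.7 = 9.1
Tarn → Irby → Pirton → Neston: 0.7+3.1+2.8 = 6.6
Tarn → Orton → Pirton → Neston: 1.5+5.7+2.8 = 10
The minimum is 6.6 km via Tarn → Irby → Pirton → Neston.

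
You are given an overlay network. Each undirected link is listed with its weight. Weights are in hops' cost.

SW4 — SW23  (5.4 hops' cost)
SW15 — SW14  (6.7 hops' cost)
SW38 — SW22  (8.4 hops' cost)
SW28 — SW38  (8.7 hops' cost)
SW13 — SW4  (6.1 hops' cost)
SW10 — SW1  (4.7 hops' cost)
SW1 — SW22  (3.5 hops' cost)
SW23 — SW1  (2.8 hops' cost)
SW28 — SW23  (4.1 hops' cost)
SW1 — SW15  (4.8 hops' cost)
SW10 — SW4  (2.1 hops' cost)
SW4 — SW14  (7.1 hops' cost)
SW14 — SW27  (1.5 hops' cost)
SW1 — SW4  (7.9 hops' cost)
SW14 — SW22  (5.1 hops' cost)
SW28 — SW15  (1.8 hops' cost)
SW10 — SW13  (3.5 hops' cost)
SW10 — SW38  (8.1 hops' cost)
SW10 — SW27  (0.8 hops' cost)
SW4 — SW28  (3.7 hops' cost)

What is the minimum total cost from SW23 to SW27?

8.3 hops' cost

Settle nodes by increasing distance from SW23:
SW23: 0
SW1: 2.8  (via SW23)
SW28: 4.1  (via SW23)
SW4: 5.4  (via SW23)
SW15: 5.9  (via SW28)
SW22: 6.3  (via SW1)
SW10: 7.5  (via SW1)
SW27: 8.3  (via SW10)
Shortest route: SW23–SW1–SW10–SW27 = 8.3 hops' cost.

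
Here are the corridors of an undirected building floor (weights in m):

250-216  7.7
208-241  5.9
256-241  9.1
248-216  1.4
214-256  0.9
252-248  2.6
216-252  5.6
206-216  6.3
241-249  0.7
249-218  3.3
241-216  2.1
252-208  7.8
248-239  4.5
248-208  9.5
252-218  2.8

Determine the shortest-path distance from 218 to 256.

Shortest distances from 218:
218: 0
252: 2.8  (via 218)
249: 3.3  (via 218)
241: 4  (via 249)
248: 5.4  (via 252)
216: 6.1  (via 241)
208: 9.9  (via 241)
239: 9.9  (via 248)
206: 12.4  (via 216)
256: 13.1  (via 241)
Shortest route: 218–249–241–256 = 13.1 m.

13.1 m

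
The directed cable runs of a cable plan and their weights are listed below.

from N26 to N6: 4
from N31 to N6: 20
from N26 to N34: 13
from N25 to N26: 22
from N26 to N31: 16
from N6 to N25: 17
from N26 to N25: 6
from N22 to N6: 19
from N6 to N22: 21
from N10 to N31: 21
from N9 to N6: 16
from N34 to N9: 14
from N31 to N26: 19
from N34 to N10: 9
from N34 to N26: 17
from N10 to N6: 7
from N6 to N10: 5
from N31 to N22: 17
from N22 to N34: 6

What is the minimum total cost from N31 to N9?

37

Compare a few routes:
N31 → N22 → N34 → N9: 17+6+14 = 37
N31 → N6 → N22 → N34 → N9: 20+21+6+14 = 61
N31 → N26 → N34 → N9: 19+13+14 = 46
N31 → N26 → N6 → N22 → N34 → N9: 19+4+21+6+14 = 64
Cheapest is N31 → N22 → N34 → N9 at 37.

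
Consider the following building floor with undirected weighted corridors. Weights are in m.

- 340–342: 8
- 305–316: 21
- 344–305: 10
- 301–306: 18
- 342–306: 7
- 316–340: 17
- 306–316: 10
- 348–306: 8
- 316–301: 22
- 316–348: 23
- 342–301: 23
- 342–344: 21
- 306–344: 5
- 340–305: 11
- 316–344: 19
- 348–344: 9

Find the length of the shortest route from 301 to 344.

Candidate routes:
301 → 342 → 306 → 344: 23+7+5 = 35
301 → 306 → 344: 18+5 = 23
Cheapest is 301 → 306 → 344 at 23 m.

23 m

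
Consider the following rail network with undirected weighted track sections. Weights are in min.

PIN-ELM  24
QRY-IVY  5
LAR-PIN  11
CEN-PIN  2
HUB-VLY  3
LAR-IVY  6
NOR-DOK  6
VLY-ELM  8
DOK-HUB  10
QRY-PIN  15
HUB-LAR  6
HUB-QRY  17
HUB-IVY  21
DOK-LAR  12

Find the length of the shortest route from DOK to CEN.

Compare a few routes:
DOK → LAR → PIN → CEN: 12+11+2 = 25
DOK → HUB → LAR → PIN → CEN: 10+6+11+2 = 29
DOK → HUB → QRY → PIN → CEN: 10+17+15+2 = 44
DOK → LAR → IVY → QRY → PIN → CEN: 12+6+5+15+2 = 40
The minimum is 25 min via DOK → LAR → PIN → CEN.

25 min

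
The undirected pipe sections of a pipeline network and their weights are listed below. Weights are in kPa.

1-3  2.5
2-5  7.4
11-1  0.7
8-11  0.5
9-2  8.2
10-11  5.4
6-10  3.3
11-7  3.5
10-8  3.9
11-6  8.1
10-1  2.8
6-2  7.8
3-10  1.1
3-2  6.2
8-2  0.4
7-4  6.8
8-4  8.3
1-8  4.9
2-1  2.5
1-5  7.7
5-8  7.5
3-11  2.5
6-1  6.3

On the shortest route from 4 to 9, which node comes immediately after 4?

8

Compare a few routes:
4 → 8 → 2 → 9: 8.3+0.4+8.2 = 16.9
4 → 7 → 11 → 8 → 2 → 9: 6.8+3.5+0.5+0.4+8.2 = 19.4
4 → 8 → 11 → 1 → 2 → 9: 8.3+0.5+0.7+2.5+8.2 = 20.2
The minimum is 16.9 kPa via 4 → 8 → 2 → 9.
So from 4 the first move is to 8.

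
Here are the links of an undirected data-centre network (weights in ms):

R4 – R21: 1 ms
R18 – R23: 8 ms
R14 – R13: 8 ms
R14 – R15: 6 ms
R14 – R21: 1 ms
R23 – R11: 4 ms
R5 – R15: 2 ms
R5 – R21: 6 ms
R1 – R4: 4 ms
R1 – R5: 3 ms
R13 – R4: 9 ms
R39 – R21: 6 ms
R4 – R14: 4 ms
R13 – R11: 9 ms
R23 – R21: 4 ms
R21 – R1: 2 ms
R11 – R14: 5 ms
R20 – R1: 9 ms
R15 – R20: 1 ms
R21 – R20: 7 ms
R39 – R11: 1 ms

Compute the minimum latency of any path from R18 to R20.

Enumerating some paths:
R18 → R23 → R21 → R1 → R5 → R15 → R20: 8+4+2+3+2+1 = 20
R18 → R23 → R21 → R5 → R15 → R20: 8+4+6+2+1 = 21
R18 → R23 → R21 → R14 → R15 → R20: 8+4+1+6+1 = 20
R18 → R23 → R21 → R20: 8+4+7 = 19
The minimum is 19 ms via R18 → R23 → R21 → R20.

19 ms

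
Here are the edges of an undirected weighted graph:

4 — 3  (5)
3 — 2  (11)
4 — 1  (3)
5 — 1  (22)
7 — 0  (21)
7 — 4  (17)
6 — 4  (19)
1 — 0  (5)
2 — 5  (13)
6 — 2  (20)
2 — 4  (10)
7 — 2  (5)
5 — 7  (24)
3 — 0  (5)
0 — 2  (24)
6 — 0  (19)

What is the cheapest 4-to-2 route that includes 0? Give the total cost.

Best 4 to 0: 4 → 1 → 0 costing 8
Best 0 to 2: 0 → 3 → 2 costing 16
Total via 0: 8 + 16 = 24.

24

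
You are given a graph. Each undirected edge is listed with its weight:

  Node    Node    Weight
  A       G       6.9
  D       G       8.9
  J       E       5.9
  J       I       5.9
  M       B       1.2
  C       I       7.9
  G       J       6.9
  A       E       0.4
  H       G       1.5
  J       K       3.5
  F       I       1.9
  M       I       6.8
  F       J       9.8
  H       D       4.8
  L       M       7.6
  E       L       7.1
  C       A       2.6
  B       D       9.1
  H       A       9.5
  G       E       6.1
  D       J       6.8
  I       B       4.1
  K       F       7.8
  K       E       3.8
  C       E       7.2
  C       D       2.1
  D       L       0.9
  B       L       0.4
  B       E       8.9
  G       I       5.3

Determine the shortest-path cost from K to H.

11.4

Settle nodes by increasing distance from K:
K: 0
J: 3.5  (via K)
E: 3.8  (via K)
A: 4.2  (via E)
C: 6.8  (via A)
F: 7.8  (via K)
D: 8.9  (via C)
I: 9.4  (via J)
L: 9.8  (via D)
G: 9.9  (via E)
B: 10.2  (via L)
H: 11.4  (via G)
Shortest route: K–E–G–H = 11.4.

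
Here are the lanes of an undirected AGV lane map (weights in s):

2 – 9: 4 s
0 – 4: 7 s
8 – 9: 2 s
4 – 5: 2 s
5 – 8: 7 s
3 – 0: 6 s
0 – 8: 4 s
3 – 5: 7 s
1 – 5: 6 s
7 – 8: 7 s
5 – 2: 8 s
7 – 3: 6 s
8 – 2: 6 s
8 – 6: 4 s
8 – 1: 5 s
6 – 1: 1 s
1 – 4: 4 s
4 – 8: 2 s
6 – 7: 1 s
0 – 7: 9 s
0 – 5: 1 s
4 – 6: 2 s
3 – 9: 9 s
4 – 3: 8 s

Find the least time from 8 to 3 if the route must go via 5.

11 s

Shortest 8→5: 8 → 4 → 5 = 4
Shortest 5→3: 5 → 3 = 7
Total via 5: 4 + 7 = 11 s.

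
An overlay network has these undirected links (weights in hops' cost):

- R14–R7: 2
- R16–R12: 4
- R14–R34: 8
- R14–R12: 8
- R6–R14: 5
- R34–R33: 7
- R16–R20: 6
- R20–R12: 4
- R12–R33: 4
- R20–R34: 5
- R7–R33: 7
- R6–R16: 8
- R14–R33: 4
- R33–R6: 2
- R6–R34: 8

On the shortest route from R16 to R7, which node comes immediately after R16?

R12

Compare a few routes:
R16 → R12 → R14 → R7: 4+8+2 = 14
R16 → R6 → R14 → R7: 8+5+2 = 15
The minimum is 14 hops' cost via R16 → R12 → R14 → R7.
So from R16 the first move is to R12.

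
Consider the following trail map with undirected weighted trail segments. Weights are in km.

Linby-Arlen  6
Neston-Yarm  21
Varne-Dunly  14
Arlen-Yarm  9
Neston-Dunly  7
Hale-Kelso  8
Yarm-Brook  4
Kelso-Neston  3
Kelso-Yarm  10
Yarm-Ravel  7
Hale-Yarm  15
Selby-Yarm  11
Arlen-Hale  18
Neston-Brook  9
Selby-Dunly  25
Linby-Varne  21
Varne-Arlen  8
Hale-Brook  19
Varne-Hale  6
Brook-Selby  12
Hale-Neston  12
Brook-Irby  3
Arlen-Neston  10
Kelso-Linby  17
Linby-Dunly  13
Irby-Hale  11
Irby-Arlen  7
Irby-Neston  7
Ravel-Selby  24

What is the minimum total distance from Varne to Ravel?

Enumerating some paths:
Varne - Hale - Yarm - Ravel: 6+15+7 = 28
Varne - Arlen - Yarm - Ravel: 8+9+7 = 24
Varne - Hale - Kelso - Yarm - Ravel: 6+8+10+7 = 31
Varne - Arlen - Irby - Brook - Yarm - Ravel: 8+7+3+4+7 = 29
The minimum is 24 km via Varne - Arlen - Yarm - Ravel.

24 km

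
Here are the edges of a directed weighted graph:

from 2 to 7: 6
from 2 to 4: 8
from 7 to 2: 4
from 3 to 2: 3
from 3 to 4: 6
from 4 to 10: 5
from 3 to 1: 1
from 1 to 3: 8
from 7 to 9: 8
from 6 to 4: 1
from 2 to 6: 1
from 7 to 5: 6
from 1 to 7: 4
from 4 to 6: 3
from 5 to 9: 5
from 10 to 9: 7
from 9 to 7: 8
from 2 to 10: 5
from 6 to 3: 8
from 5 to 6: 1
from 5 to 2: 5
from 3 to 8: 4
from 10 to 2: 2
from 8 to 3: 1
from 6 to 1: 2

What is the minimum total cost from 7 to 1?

Running Dijkstra from 7:
7: 0
2: 4  (via 7)
6: 5  (via 2)
4: 6  (via 6)
5: 6  (via 7)
1: 7  (via 6)
Shortest route: 7–2–6–1 = 7.

7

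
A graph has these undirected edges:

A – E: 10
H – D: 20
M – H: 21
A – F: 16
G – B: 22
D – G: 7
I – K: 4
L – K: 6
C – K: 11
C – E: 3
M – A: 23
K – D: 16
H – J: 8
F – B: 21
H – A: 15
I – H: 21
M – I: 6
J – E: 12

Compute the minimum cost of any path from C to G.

Shortest distances from C:
C: 0
E: 3  (via C)
K: 11  (via C)
A: 13  (via E)
I: 15  (via K)
J: 15  (via E)
L: 17  (via K)
M: 21  (via I)
H: 23  (via J)
D: 27  (via K)
F: 29  (via A)
G: 34  (via D)
Shortest route: C → K → D → G = 34.

34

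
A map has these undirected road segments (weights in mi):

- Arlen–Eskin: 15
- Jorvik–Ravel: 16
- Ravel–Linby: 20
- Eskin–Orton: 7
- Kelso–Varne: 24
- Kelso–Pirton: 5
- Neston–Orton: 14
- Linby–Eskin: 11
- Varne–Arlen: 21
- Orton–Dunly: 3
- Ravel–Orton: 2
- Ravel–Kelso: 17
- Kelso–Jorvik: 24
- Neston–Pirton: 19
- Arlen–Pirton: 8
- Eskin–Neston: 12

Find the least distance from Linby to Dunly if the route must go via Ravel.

Best Linby to Ravel: Linby–Ravel costing 20
Best Ravel to Dunly: Ravel–Orton–Dunly costing 5
Total via Ravel: 20 + 5 = 25 mi.

25 mi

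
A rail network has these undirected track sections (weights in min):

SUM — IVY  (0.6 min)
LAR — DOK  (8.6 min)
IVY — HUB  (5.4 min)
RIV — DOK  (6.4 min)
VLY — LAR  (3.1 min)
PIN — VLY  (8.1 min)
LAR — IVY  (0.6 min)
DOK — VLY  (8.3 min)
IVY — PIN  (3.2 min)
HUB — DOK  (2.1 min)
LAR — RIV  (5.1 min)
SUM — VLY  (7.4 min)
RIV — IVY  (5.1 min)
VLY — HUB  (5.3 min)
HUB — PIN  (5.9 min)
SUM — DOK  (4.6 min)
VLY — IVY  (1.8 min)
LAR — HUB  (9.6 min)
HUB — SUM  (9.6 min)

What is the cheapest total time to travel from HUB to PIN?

5.9 min

Candidate routes:
HUB–VLY–IVY–PIN: 5.3+1.8+3.2 = 10.3
HUB–IVY–PIN: 5.4+3.2 = 8.6
HUB–PIN: 5.9 = 5.9
The minimum is 5.9 min via HUB–PIN.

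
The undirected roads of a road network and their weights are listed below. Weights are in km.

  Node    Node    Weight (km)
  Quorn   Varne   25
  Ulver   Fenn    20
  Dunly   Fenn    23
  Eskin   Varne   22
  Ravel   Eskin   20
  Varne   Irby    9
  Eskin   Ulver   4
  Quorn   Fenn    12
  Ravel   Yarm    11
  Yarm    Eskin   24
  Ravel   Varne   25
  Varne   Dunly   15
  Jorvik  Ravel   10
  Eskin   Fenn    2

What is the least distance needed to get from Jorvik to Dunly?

Settle nodes by increasing distance from Jorvik:
Jorvik: 0
Ravel: 10  (via Jorvik)
Yarm: 21  (via Ravel)
Eskin: 30  (via Ravel)
Fenn: 32  (via Eskin)
Ulver: 34  (via Eskin)
Varne: 35  (via Ravel)
Quorn: 44  (via Fenn)
Irby: 44  (via Varne)
Dunly: 50  (via Varne)
Shortest route: Jorvik–Ravel–Varne–Dunly = 50 km.

50 km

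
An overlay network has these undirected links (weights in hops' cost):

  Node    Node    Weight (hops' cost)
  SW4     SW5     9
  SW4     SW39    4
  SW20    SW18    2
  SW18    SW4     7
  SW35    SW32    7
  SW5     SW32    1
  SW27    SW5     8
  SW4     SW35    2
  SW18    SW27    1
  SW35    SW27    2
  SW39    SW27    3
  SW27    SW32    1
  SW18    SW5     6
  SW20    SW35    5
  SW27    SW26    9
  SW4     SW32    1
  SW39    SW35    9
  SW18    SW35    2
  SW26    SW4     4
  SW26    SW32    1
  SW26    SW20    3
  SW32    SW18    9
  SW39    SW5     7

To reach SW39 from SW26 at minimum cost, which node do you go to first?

SW32

Candidate routes:
SW26–SW32–SW4–SW35–SW27–SW39: 1+1+2+2+3 = 9
SW26–SW4–SW39: 4+4 = 8
SW26–SW32–SW27–SW39: 1+1+3 = 5
SW26–SW32–SW4–SW39: 1+1+4 = 6
Cheapest is SW26–SW32–SW27–SW39 at 5 hops' cost.
So from SW26 the first move is to SW32.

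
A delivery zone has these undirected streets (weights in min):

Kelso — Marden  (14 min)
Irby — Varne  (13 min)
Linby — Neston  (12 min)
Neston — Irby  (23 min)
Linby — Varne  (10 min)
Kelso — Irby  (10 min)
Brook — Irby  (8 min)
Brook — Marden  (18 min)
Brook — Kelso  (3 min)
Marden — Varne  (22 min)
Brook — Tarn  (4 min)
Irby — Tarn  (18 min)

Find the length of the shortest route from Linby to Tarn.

Settle nodes by increasing distance from Linby:
Linby: 0
Varne: 10  (via Linby)
Neston: 12  (via Linby)
Irby: 23  (via Varne)
Brook: 31  (via Irby)
Marden: 32  (via Varne)
Kelso: 33  (via Irby)
Tarn: 35  (via Brook)
Shortest route: Linby → Varne → Irby → Brook → Tarn = 35 min.

35 min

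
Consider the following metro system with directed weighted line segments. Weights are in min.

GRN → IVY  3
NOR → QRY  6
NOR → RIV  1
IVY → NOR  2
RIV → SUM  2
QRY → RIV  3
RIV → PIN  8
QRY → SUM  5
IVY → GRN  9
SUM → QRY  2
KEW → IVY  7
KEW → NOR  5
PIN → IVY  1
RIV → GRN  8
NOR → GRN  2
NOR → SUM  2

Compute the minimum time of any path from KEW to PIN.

Running Dijkstra from KEW:
KEW: 0
NOR: 5  (via KEW)
RIV: 6  (via NOR)
GRN: 7  (via NOR)
SUM: 7  (via NOR)
IVY: 7  (via KEW)
QRY: 9  (via SUM)
PIN: 14  (via RIV)
Shortest route: KEW → NOR → RIV → PIN = 14 min.

14 min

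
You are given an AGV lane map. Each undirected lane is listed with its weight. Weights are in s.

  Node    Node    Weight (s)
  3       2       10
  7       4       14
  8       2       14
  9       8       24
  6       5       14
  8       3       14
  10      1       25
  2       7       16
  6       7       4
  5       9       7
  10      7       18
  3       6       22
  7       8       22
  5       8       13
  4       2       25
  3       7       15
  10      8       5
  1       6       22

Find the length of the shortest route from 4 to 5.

32 s

Enumerating some paths:
4 → 7 → 8 → 5: 14+22+13 = 49
4 → 7 → 6 → 5: 14+4+14 = 32
The minimum is 32 s via 4 → 7 → 6 → 5.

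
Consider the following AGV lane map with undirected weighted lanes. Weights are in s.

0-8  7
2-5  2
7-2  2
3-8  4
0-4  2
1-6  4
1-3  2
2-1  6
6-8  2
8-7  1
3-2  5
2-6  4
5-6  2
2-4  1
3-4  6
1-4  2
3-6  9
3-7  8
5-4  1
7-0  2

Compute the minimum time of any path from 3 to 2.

Settle nodes by increasing distance from 3:
3: 0
1: 2  (via 3)
4: 4  (via 1)
8: 4  (via 3)
2: 5  (via 3)
Shortest route: 3–2 = 5 s.

5 s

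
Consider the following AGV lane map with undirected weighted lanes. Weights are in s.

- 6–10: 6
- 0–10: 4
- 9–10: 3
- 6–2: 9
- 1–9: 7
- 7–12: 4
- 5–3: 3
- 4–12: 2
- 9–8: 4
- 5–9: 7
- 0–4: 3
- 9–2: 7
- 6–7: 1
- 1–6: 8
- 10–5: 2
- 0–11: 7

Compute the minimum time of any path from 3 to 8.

12 s

Compare a few routes:
3 - 5 - 9 - 8: 3+7+4 = 14
3 - 5 - 10 - 9 - 8: 3+2+3+4 = 12
The minimum is 12 s via 3 - 5 - 10 - 9 - 8.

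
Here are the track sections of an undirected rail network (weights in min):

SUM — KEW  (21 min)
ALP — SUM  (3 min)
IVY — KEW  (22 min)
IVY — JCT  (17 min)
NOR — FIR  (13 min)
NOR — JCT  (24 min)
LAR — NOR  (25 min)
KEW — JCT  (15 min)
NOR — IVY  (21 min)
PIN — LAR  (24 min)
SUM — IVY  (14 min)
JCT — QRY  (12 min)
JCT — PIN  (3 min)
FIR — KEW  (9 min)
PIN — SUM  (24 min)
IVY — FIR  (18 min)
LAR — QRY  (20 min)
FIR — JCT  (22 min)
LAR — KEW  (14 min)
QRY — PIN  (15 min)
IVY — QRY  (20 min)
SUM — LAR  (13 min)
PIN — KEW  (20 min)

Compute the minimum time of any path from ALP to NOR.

Compare a few routes:
ALP–SUM–LAR–NOR: 3+13+25 = 41
ALP–SUM–IVY–NOR: 3+14+21 = 38
ALP–SUM–IVY–FIR–NOR: 3+14+18+13 = 48
ALP–SUM–KEW–FIR–NOR: 3+21+9+13 = 46
The minimum is 38 min via ALP–SUM–IVY–NOR.

38 min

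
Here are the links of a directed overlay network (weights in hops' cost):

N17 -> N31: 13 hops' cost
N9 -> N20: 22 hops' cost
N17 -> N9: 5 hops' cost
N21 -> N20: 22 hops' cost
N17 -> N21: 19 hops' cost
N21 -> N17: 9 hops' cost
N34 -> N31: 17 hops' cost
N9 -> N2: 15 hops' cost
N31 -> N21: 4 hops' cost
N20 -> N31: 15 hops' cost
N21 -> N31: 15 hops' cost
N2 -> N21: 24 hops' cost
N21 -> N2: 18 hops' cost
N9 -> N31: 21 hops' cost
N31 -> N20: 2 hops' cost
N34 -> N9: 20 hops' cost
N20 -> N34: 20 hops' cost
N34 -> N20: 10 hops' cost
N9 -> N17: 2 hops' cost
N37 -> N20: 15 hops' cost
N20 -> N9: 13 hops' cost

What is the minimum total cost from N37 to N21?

Candidate routes:
N37–N20–N31–N21: 15+15+4 = 34
N37–N20–N9–N17–N31–N21: 15+13+2+13+4 = 47
The minimum is 34 hops' cost via N37–N20–N31–N21.

34 hops' cost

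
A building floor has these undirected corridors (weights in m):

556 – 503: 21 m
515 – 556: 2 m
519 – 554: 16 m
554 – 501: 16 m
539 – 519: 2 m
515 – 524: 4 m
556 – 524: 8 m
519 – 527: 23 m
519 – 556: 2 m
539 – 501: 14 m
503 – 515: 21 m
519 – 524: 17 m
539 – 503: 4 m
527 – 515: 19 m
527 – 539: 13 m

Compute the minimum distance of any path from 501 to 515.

20 m

Shortest distances from 501:
501: 0
539: 14  (via 501)
554: 16  (via 501)
519: 16  (via 539)
503: 18  (via 539)
556: 18  (via 519)
515: 20  (via 556)
Shortest route: 501 → 539 → 519 → 556 → 515 = 20 m.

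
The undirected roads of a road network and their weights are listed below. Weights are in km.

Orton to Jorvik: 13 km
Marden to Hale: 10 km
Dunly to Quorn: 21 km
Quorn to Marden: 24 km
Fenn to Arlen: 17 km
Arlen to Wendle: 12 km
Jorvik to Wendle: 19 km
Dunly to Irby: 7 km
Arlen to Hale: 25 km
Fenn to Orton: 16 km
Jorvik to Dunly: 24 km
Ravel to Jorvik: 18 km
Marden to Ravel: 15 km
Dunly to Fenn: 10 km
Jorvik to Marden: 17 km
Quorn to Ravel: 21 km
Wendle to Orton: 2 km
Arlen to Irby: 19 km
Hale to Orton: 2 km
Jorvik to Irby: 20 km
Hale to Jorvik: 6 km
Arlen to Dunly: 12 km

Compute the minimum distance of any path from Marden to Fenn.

Enumerating some paths:
Marden - Hale - Orton - Wendle - Arlen - Fenn: 10+2+2+12+17 = 43
Marden - Hale - Orton - Fenn: 10+2+16 = 28
Marden - Hale - Jorvik - Orton - Fenn: 10+6+13+16 = 45
Marden - Jorvik - Hale - Orton - Fenn: 17+6+2+16 = 41
Cheapest is Marden - Hale - Orton - Fenn at 28 km.

28 km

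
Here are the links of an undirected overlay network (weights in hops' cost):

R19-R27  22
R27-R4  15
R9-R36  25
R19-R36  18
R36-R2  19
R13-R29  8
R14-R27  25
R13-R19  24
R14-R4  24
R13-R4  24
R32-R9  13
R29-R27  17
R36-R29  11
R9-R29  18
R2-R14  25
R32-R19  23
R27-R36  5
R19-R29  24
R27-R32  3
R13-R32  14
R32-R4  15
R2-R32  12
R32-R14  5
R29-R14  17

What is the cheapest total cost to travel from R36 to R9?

21 hops' cost

Settle nodes by increasing distance from R36:
R36: 0
R27: 5  (via R36)
R32: 8  (via R27)
R29: 11  (via R36)
R14: 13  (via R32)
R19: 18  (via R36)
R13: 19  (via R29)
R2: 19  (via R36)
R4: 20  (via R27)
R9: 21  (via R32)
Shortest route: R36 → R27 → R32 → R9 = 21 hops' cost.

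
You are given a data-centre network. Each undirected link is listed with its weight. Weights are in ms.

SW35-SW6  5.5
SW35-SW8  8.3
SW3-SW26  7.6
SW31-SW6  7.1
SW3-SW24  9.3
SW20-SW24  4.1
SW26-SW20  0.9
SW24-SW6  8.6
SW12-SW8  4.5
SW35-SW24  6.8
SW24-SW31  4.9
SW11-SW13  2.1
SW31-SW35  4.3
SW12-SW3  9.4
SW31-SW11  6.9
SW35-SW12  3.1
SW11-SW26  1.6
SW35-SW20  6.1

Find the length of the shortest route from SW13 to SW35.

Running Dijkstra from SW13:
SW13: 0
SW11: 2.1  (via SW13)
SW26: 3.7  (via SW11)
SW20: 4.6  (via SW26)
SW24: 8.7  (via SW20)
SW31: 9  (via SW11)
SW35: 10.7  (via SW20)
Shortest route: SW13–SW11–SW26–SW20–SW35 = 10.7 ms.

10.7 ms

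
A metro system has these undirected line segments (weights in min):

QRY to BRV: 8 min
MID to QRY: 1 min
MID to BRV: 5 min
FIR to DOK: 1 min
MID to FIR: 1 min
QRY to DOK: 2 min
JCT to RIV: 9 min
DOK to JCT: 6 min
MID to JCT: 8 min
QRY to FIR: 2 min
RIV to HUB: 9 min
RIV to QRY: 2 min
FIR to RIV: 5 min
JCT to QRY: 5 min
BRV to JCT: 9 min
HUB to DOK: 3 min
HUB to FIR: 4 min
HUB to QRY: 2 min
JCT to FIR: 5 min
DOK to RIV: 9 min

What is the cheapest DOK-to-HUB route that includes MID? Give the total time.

5 min

Best DOK to MID: DOK–FIR–MID costing 2
Best MID to HUB: MID–QRY–HUB costing 3
Total via MID: 2 + 3 = 5 min.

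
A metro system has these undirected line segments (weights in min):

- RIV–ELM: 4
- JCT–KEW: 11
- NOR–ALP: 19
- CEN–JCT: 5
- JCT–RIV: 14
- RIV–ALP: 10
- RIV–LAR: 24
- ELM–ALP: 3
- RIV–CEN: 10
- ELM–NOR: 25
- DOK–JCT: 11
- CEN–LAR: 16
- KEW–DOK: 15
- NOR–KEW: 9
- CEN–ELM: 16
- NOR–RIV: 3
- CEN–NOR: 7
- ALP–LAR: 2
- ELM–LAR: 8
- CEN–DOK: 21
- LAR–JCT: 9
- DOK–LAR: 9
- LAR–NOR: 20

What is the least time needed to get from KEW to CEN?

Shortest distances from KEW:
KEW: 0
NOR: 9  (via KEW)
JCT: 11  (via KEW)
RIV: 12  (via NOR)
DOK: 15  (via KEW)
ELM: 16  (via RIV)
CEN: 16  (via NOR)
Shortest route: KEW → NOR → CEN = 16 min.

16 min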